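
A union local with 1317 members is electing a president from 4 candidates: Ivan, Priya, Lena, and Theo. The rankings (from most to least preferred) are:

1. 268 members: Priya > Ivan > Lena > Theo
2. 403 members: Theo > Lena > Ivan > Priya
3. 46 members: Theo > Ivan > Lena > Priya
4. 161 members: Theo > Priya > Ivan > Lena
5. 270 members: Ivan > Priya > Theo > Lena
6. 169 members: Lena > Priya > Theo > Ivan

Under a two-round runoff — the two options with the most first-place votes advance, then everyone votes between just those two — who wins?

Round 1 first-place votes: Ivan 270, Priya 268, Lena 169, Theo 610.
Theo and Ivan advance.
Runoff: Theo is preferred to Ivan by 779 voters; Ivan by 538.
Theo wins the runoff.

Theo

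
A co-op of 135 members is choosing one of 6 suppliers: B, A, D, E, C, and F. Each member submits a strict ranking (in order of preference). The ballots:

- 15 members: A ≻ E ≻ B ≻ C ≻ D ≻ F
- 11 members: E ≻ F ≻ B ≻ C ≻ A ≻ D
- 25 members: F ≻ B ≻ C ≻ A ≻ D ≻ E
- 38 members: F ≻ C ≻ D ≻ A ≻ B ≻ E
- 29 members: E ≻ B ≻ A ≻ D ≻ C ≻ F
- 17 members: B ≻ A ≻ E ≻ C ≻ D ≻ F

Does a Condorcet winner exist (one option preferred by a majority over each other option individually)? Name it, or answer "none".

Checking pairwise contests:
F beats B 74–61.
B beats A 82–53.
B beats D 97–38.
B beats E 80–55.
B beats C 97–38.
E beats F 72–63.
Every option loses at least one head-to-head, so there is no Condorcet winner.

none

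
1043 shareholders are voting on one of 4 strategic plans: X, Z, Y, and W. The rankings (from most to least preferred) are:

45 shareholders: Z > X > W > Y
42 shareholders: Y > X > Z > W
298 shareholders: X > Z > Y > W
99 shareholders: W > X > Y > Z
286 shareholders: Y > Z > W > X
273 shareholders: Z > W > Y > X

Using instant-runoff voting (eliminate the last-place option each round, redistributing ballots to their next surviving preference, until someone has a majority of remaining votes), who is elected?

Y

Round 1: X 298, Z 318, Y 328, W 99. Eliminate W.
Round 2: X 397, Z 318, Y 328. Eliminate Z.
Round 3: X 442, Y 601. Y has a majority.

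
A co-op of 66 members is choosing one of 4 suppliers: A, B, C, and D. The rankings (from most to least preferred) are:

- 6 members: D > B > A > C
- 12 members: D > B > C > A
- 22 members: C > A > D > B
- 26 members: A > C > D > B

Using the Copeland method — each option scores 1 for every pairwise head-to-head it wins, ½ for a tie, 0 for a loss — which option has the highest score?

A: beats B and D; loses to C → score 2.
B: loses to A, C, and D → score 0.
C: beats A, B, and D → score 3.
D: beats B; loses to A and C → score 1.
C has the best pairwise record.

C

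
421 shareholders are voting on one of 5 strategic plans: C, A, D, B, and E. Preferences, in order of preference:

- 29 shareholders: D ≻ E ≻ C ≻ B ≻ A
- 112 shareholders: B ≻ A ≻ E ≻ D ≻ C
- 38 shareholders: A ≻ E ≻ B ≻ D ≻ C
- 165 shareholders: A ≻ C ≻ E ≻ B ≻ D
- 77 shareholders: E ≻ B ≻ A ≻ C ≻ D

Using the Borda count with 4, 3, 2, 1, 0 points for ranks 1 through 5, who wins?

A

C: 29·2 + 112·0 + 38·0 + 165·3 + 77·1 = 630
A: 29·0 + 112·3 + 38·4 + 165·4 + 77·2 = 1302
D: 29·4 + 112·1 + 38·1 + 165·0 + 77·0 = 266
B: 29·1 + 112·4 + 38·2 + 165·1 + 77·3 = 949
E: 29·3 + 112·2 + 38·3 + 165·2 + 77·4 = 1063
A has the highest Borda score (1302).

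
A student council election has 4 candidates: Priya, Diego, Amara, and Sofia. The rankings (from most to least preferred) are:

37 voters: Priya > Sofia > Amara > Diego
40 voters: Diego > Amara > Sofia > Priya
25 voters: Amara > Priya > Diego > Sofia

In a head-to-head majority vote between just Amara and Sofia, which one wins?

Amara

Voters preferring Amara to Sofia: 65; preferring Sofia to Amara: 37.
Amara wins the head-to-head.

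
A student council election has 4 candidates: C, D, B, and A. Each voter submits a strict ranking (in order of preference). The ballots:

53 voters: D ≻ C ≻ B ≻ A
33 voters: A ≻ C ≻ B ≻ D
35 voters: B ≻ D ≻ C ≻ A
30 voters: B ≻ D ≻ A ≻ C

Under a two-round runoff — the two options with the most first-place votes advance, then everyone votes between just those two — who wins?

B

Round 1 first-place votes: C 0, D 53, B 65, A 33.
B and D advance.
Runoff: B is preferred to D by 98 voters; D by 53.
B wins the runoff.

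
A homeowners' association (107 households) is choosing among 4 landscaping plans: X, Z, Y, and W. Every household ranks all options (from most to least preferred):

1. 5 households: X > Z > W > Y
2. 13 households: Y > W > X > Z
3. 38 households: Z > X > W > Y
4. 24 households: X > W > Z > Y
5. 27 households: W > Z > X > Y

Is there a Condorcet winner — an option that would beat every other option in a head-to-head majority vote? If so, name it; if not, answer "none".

none

Checking pairwise contests:
Z beats X 65–42.
W beats Z 64–43.
X beats Y 94–13.
X beats W 67–40.
Every option loses at least one head-to-head, so there is no Condorcet winner.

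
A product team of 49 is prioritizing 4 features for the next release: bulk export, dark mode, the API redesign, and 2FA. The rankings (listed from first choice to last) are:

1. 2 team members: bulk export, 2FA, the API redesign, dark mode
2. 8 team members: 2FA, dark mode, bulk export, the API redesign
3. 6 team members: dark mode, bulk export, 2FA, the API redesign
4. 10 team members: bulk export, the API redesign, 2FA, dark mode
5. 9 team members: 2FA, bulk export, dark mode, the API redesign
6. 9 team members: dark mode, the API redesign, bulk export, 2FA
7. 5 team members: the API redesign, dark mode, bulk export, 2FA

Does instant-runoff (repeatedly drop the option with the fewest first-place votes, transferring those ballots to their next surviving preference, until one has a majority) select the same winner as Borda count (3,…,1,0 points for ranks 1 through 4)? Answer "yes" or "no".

Instant-runoff — R1 bulk export 12, dark mode 15, the API redesign 5, 2FA 17 (the API redesign out); R2 bulk export 12, dark mode 20, 2FA 17 (bulk export out); R3 dark mode 20, 2FA 29 (2FA winner). Winner: 2FA.
Borda — scores: bulk export 88, dark mode 80, the API redesign 55, 2FA 71. Winner: bulk export.
The two methods disagree.

no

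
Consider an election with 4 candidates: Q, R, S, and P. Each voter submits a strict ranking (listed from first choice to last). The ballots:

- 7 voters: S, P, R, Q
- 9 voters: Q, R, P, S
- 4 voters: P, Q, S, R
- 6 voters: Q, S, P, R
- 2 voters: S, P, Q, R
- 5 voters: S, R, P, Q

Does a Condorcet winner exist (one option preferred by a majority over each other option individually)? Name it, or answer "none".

Checking pairwise contests:
P beats Q 18–15.
Q beats R 21–12.
Q beats S 19–14.
S beats P 20–13.
Every option loses at least one head-to-head, so there is no Condorcet winner.

none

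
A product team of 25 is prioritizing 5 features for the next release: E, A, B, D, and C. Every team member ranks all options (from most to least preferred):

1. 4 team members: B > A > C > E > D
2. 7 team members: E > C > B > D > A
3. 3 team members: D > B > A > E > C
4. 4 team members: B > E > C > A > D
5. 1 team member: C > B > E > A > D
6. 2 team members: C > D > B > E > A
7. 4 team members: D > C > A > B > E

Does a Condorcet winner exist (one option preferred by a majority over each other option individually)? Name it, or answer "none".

none

Checking pairwise contests:
B beats E 18–7.
E beats A 14–11.
C beats B 14–11.
E beats D 16–9.
E beats C 14–11.
Every option loses at least one head-to-head, so there is no Condorcet winner.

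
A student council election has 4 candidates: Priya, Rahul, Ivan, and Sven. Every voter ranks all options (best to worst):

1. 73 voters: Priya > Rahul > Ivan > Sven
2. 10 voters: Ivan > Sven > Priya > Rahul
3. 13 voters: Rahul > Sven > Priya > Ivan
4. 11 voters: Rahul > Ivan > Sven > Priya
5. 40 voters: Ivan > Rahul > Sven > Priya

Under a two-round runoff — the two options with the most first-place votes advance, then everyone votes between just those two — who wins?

Round 1 first-place votes: Priya 73, Rahul 24, Ivan 50, Sven 0.
Priya and Ivan advance.
Runoff: Priya is preferred to Ivan by 86 voters; Ivan by 61.
Priya wins the runoff.

Priya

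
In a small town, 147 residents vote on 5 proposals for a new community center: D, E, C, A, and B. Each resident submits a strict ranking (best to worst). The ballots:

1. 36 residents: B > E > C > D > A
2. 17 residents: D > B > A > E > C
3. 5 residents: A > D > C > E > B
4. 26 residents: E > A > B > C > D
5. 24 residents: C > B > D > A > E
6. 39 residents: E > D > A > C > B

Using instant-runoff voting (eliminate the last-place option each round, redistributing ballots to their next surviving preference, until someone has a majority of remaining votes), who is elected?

B

Round 1: D 17, E 65, C 24, A 5, B 36. Eliminate A.
Round 2: D 22, E 65, C 24, B 36. Eliminate D.
Round 3: E 65, C 29, B 53. Eliminate C.
Round 4: E 70, B 77. B has a majority.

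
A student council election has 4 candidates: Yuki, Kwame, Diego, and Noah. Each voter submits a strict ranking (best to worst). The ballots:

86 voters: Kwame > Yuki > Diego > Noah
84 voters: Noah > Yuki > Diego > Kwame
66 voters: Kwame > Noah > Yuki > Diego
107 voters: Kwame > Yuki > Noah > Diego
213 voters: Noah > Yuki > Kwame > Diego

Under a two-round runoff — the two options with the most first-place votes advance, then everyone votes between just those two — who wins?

Round 1 first-place votes: Yuki 0, Kwame 259, Diego 0, Noah 297.
Noah and Kwame advance.
Runoff: Noah is preferred to Kwame by 297 voters; Kwame by 259.
Noah wins the runoff.

Noah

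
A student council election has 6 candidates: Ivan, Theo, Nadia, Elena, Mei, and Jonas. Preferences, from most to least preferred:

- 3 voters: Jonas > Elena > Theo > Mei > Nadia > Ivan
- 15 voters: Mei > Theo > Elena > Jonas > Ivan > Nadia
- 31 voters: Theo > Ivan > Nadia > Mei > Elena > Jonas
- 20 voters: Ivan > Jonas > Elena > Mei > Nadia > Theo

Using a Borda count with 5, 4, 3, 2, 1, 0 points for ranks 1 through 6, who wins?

Ivan

Ivan: 3·0 + 15·1 + 31·4 + 20·5 = 239
Theo: 3·3 + 15·4 + 31·5 + 20·0 = 224
Nadia: 3·1 + 15·0 + 31·3 + 20·1 = 116
Elena: 3·4 + 15·3 + 31·1 + 20·3 = 148
Mei: 3·2 + 15·5 + 31·2 + 20·2 = 183
Jonas: 3·5 + 15·2 + 31·0 + 20·4 = 125
Ivan has the highest Borda score (239).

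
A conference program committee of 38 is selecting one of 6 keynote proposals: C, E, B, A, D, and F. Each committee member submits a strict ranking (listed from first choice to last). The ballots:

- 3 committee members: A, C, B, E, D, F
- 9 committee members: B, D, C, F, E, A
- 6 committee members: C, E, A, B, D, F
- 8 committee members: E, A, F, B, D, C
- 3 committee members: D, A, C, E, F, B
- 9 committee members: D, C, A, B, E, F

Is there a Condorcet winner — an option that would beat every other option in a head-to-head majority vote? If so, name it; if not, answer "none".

none

Checking pairwise contests:
D beats C 29–9.
C beats E 30–8.
C beats B 21–17.
C beats A 24–14.
B beats D 26–12.
C beats F 30–8.
Every option loses at least one head-to-head, so there is no Condorcet winner.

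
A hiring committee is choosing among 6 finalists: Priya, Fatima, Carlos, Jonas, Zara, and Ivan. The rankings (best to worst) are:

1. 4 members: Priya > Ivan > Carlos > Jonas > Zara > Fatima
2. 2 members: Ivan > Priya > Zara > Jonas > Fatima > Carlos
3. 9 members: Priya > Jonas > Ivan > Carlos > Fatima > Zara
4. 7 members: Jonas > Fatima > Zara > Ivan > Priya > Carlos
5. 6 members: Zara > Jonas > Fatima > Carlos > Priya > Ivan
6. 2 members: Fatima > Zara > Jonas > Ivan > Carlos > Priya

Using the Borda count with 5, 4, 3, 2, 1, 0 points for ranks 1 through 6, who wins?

Priya: 4·5 + 2·4 + 9·5 + 7·1 + 6·1 + 2·0 = 86
Fatima: 4·0 + 2·1 + 9·1 + 7·4 + 6·3 + 2·5 = 67
Carlos: 4·3 + 2·0 + 9·2 + 7·0 + 6·2 + 2·1 = 44
Jonas: 4·2 + 2·2 + 9·4 + 7·5 + 6·4 + 2·3 = 113
Zara: 4·1 + 2·3 + 9·0 + 7·3 + 6·5 + 2·4 = 69
Ivan: 4·4 + 2·5 + 9·3 + 7·2 + 6·0 + 2·2 = 71
Jonas has the highest Borda score (113).

Jonas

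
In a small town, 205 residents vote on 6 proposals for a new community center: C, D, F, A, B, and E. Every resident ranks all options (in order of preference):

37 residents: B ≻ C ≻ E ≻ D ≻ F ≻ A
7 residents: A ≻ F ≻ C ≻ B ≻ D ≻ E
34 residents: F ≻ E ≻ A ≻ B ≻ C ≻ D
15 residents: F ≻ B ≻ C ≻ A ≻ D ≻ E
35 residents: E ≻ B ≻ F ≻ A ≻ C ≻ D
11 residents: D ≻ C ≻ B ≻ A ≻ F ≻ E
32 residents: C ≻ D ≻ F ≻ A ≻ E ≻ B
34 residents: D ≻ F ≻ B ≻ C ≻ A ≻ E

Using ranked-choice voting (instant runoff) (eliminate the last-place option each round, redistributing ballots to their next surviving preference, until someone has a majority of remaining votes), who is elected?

B

Round 1: C 32, D 45, F 49, A 7, B 37, E 35. Eliminate A.
Round 2: C 32, D 45, F 56, B 37, E 35. Eliminate C.
Round 3: D 77, F 56, B 37, E 35. Eliminate E.
Round 4: D 77, F 56, B 72. Eliminate F.
Round 5: D 77, B 128. B has a majority.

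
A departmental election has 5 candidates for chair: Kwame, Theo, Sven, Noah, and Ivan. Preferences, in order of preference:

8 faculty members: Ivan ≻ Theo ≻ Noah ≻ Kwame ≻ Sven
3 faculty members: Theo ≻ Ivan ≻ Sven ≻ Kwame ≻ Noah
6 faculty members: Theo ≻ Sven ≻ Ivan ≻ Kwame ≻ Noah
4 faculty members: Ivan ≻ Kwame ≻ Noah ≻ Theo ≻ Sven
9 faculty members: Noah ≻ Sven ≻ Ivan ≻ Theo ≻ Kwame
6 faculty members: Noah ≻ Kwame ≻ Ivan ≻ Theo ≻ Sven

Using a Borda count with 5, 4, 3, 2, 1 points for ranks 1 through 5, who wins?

Kwame: 8·2 + 3·2 + 6·2 + 4·4 + 9·1 + 6·4 = 83
Theo: 8·4 + 3·5 + 6·5 + 4·2 + 9·2 + 6·2 = 115
Sven: 8·1 + 3·3 + 6·4 + 4·1 + 9·4 + 6·1 = 87
Noah: 8·3 + 3·1 + 6·1 + 4·3 + 9·5 + 6·5 = 120
Ivan: 8·5 + 3·4 + 6·3 + 4·5 + 9·3 + 6·3 = 135
Ivan has the highest Borda score (135).

Ivan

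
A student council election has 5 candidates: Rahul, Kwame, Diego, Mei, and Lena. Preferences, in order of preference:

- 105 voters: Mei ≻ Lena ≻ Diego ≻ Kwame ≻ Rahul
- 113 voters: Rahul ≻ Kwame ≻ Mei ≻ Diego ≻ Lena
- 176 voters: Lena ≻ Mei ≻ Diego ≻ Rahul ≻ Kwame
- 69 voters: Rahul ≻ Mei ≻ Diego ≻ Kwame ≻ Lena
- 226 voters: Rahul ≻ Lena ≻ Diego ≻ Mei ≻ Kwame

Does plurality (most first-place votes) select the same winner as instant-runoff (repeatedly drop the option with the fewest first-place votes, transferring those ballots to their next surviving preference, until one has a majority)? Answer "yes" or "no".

Plurality — first-place votes: Rahul 408, Kwame 0, Diego 0, Mei 105, Lena 176. Winner: Rahul.
Instant-runoff — R1 Rahul 408, Kwame 0, Diego 0, Mei 105, Lena 176 (Rahul winner). Winner: Rahul.
The two methods agree.

yes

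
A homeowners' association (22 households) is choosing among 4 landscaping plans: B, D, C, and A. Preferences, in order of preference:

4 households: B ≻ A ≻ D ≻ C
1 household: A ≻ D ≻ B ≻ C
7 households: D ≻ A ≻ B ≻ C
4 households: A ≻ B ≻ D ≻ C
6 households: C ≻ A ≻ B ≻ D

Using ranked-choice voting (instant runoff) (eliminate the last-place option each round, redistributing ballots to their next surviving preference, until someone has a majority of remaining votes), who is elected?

A

Round 1: B 4, D 7, C 6, A 5. Eliminate B.
Round 2: D 7, C 6, A 9. Eliminate C.
Round 3: D 7, A 15. A has a majority.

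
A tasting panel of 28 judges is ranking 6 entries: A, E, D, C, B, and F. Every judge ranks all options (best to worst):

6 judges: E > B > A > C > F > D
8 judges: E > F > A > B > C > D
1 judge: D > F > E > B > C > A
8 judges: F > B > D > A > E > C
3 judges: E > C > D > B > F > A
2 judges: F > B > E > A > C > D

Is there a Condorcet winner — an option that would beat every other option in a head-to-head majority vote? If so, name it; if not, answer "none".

E

E vs A: 20–8 for E.
E vs D: 19–9 for E.
E vs C: 28–0 for E.
E vs B: 18–10 for E.
E vs F: 17–11 for E.
E beats every other option head-to-head.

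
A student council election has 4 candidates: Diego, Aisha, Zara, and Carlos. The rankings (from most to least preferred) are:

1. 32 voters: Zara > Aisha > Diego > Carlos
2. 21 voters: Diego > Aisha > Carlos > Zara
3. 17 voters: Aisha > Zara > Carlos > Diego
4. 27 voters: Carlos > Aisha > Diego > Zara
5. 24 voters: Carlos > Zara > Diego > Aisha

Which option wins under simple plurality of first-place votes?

First-place votes: Diego 21, Aisha 17, Zara 32, Carlos 51.
Carlos has the most first-place votes.

Carlos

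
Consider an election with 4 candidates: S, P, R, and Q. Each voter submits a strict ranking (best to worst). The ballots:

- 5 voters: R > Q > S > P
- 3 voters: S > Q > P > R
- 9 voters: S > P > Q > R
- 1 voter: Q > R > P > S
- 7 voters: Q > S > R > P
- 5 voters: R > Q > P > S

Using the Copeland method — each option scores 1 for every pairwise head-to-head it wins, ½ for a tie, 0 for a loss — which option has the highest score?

S: beats P and R; loses to Q → score 2.
P: loses to S, R, and Q → score 0.
R: beats P; loses to S and Q → score 1.
Q: beats S, P, and R → score 3.
Q has the best pairwise record.

Q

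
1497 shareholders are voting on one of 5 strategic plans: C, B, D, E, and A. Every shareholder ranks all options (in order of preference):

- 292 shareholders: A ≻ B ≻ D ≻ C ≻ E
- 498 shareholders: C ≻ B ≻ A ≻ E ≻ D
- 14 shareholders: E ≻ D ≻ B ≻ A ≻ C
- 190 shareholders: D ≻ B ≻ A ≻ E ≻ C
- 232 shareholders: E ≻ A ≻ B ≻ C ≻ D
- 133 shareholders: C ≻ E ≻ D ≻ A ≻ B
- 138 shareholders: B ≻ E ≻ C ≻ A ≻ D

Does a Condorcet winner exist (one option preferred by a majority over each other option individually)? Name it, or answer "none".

B

B vs C: 866–631 for B.
B vs D: 1160–337 for B.
B vs E: 1118–379 for B.
B vs A: 840–657 for B.
B beats every other option head-to-head.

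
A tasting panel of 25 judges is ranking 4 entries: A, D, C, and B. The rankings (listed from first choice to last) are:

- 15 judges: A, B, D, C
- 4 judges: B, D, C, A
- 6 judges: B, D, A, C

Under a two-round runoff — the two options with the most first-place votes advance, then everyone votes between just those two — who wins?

Round 1 first-place votes: A 15, D 0, C 0, B 10.
A and B advance.
Runoff: A is preferred to B by 15 voters; B by 10.
A wins the runoff.

A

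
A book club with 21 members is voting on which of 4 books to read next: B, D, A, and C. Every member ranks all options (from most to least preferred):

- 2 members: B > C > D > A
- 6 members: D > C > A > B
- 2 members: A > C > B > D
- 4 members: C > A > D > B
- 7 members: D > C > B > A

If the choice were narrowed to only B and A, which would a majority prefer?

Voters preferring B to A: 9; preferring A to B: 12.
A wins the head-to-head.

A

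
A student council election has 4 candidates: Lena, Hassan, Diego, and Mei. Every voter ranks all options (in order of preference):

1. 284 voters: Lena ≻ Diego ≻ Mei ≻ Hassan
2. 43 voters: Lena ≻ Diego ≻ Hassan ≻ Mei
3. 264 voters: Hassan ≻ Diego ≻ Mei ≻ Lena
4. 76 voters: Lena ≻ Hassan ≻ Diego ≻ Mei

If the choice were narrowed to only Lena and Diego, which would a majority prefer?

Lena

Voters preferring Lena to Diego: 403; preferring Diego to Lena: 264.
Lena wins the head-to-head.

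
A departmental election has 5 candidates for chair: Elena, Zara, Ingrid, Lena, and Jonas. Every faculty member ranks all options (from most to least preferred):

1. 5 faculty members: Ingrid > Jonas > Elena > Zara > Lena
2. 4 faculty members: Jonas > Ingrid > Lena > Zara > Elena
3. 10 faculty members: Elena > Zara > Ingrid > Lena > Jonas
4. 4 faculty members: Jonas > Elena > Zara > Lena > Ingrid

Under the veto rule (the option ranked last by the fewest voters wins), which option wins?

Last-place votes: Elena 4, Zara 0, Ingrid 4, Lena 5, Jonas 10.
Zara is ranked last by the fewest voters, so Zara wins.

Zara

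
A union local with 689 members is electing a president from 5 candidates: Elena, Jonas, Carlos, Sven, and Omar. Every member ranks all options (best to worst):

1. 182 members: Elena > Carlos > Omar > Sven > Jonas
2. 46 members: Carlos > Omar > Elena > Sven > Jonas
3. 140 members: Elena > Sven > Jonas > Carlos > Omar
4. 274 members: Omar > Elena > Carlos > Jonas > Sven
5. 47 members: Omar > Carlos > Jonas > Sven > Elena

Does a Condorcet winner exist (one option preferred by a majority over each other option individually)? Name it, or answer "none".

none

Checking pairwise contests:
Omar beats Elena 367–322.
Elena beats Jonas 642–47.
Elena beats Carlos 596–93.
Elena beats Sven 642–47.
Carlos beats Omar 368–321.
Every option loses at least one head-to-head, so there is no Condorcet winner.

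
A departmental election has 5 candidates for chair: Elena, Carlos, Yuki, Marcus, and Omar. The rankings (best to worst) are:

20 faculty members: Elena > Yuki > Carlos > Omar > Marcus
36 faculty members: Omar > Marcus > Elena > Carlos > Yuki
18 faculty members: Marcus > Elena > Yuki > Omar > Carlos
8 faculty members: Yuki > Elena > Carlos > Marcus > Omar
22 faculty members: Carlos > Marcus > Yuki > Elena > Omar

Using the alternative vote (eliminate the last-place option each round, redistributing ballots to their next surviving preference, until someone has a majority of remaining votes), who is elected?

Elena

Round 1: Elena 20, Carlos 22, Yuki 8, Marcus 18, Omar 36. Eliminate Yuki.
Round 2: Elena 28, Carlos 22, Marcus 18, Omar 36. Eliminate Marcus.
Round 3: Elena 46, Carlos 22, Omar 36. Eliminate Carlos.
Round 4: Elena 68, Omar 36. Elena has a majority.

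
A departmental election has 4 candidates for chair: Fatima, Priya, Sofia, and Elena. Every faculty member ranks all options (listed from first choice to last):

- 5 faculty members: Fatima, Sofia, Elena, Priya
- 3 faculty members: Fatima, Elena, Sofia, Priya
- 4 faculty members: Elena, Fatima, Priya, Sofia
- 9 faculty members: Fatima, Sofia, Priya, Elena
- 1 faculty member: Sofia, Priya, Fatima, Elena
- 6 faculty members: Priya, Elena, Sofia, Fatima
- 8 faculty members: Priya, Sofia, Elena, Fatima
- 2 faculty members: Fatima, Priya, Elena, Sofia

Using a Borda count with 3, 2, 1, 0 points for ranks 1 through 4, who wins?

Fatima: 5·3 + 3·3 + 4·2 + 9·3 + 1·1 + 6·0 + 8·0 + 2·3 = 66
Priya: 5·0 + 3·0 + 4·1 + 9·1 + 1·2 + 6·3 + 8·3 + 2·2 = 61
Sofia: 5·2 + 3·1 + 4·0 + 9·2 + 1·3 + 6·1 + 8·2 + 2·0 = 56
Elena: 5·1 + 3·2 + 4·3 + 9·0 + 1·0 + 6·2 + 8·1 + 2·1 = 45
Fatima has the highest Borda score (66).

Fatima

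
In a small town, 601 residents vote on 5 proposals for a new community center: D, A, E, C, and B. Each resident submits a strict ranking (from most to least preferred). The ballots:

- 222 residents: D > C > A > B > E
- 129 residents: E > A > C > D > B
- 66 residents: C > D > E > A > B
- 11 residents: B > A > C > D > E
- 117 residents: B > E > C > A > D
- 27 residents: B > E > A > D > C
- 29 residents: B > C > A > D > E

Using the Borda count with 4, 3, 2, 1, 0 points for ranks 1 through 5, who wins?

C

D: 222·4 + 129·1 + 66·3 + 11·1 + 117·0 + 27·1 + 29·1 = 1282
A: 222·2 + 129·3 + 66·1 + 11·3 + 117·1 + 27·2 + 29·2 = 1159
E: 222·0 + 129·4 + 66·2 + 11·0 + 117·3 + 27·3 + 29·0 = 1080
C: 222·3 + 129·2 + 66·4 + 11·2 + 117·2 + 27·0 + 29·3 = 1531
B: 222·1 + 129·0 + 66·0 + 11·4 + 117·4 + 27·4 + 29·4 = 958
C has the highest Borda score (1531).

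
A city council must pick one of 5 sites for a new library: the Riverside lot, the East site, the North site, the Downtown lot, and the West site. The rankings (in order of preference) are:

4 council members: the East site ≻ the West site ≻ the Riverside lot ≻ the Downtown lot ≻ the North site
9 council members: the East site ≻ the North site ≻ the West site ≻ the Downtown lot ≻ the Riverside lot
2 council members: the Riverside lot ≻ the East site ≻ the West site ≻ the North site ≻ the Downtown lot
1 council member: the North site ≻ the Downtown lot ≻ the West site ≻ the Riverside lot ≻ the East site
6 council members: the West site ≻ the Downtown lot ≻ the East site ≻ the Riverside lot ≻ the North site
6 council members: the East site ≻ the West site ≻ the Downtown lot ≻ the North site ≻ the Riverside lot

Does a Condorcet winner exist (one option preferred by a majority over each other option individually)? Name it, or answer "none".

the East site vs the Riverside lot: 25–3 for the East site.
the East site vs the North site: 27–1 for the East site.
the East site vs the Downtown lot: 21–7 for the East site.
the East site vs the West site: 21–7 for the East site.
the East site beats every other option head-to-head.

the East site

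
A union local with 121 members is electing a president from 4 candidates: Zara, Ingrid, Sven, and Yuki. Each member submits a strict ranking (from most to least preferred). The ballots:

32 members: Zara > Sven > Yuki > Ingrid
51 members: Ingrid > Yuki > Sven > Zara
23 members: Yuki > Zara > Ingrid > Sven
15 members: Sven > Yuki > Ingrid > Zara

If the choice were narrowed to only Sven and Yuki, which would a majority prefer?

Yuki

Voters preferring Sven to Yuki: 47; preferring Yuki to Sven: 74.
Yuki wins the head-to-head.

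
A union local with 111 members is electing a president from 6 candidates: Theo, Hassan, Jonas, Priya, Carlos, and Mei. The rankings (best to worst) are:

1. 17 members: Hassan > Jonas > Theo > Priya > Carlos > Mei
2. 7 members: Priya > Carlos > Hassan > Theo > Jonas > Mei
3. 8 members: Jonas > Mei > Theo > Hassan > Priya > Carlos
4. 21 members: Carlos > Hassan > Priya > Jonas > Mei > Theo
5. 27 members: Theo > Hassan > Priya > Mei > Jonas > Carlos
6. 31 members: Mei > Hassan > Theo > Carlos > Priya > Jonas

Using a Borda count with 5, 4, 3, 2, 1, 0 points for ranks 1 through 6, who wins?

Hassan

Theo: 17·3 + 7·2 + 8·3 + 21·0 + 27·5 + 31·3 = 317
Hassan: 17·5 + 7·3 + 8·2 + 21·4 + 27·4 + 31·4 = 438
Jonas: 17·4 + 7·1 + 8·5 + 21·2 + 27·1 + 31·0 = 184
Priya: 17·2 + 7·5 + 8·1 + 21·3 + 27·3 + 31·1 = 252
Carlos: 17·1 + 7·4 + 8·0 + 21·5 + 27·0 + 31·2 = 212
Mei: 17·0 + 7·0 + 8·4 + 21·1 + 27·2 + 31·5 = 262
Hassan has the highest Borda score (438).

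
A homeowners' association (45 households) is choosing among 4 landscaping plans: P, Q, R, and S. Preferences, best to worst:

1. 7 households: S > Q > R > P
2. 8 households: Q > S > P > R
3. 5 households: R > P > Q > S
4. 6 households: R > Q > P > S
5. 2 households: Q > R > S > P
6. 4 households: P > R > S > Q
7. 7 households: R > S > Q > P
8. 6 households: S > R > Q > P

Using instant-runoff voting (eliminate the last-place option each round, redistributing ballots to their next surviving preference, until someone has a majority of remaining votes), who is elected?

Round 1: P 4, Q 10, R 18, S 13. Eliminate P.
Round 2: Q 10, R 22, S 13. Eliminate Q.
Round 3: R 24, S 21. R has a majority.

R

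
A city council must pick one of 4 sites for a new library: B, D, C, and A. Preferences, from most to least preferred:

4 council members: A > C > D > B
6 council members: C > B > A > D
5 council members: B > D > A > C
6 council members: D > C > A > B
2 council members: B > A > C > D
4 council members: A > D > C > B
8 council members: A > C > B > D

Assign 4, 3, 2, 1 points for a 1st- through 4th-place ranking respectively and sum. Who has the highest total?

A

B: 4·1 + 6·3 + 5·4 + 6·1 + 2·4 + 4·1 + 8·2 = 76
D: 4·2 + 6·1 + 5·3 + 6·4 + 2·1 + 4·3 + 8·1 = 75
C: 4·3 + 6·4 + 5·1 + 6·3 + 2·2 + 4·2 + 8·3 = 95
A: 4·4 + 6·2 + 5·2 + 6·2 + 2·3 + 4·4 + 8·4 = 104
A has the highest Borda score (104).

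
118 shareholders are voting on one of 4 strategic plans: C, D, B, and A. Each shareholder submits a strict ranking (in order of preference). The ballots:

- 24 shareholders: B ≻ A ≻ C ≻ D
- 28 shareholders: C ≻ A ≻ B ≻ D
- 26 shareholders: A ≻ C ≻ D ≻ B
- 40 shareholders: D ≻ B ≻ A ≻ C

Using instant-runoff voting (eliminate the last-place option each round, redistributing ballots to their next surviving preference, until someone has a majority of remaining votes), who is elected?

Round 1: C 28, D 40, B 24, A 26. Eliminate B.
Round 2: C 28, D 40, A 50. Eliminate C.
Round 3: D 40, A 78. A has a majority.

A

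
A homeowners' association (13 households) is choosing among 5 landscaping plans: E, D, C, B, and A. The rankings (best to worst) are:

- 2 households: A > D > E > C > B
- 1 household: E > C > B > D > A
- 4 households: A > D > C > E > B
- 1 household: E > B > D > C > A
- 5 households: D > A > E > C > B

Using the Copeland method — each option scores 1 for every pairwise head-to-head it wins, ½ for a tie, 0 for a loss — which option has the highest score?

D

E: beats C and B; loses to D and A → score 2.
D: beats E, C, B, and A → score 4.
C: beats B; loses to E, D, and A → score 1.
B: loses to E, D, C, and A → score 0.
A: beats E, C, and B; loses to D → score 3.
D has the best pairwise record.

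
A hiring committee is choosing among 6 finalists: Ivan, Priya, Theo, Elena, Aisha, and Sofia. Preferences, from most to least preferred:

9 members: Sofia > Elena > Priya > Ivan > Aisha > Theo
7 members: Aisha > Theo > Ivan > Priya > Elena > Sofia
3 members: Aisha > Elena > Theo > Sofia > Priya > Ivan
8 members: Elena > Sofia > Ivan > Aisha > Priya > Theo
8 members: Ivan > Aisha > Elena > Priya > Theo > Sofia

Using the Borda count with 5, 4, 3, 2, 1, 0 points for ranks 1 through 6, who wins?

Ivan: 9·2 + 7·3 + 3·0 + 8·3 + 8·5 = 103
Priya: 9·3 + 7·2 + 3·1 + 8·1 + 8·2 = 68
Theo: 9·0 + 7·4 + 3·3 + 8·0 + 8·1 = 45
Elena: 9·4 + 7·1 + 3·4 + 8·5 + 8·3 = 119
Aisha: 9·1 + 7·5 + 3·5 + 8·2 + 8·4 = 107
Sofia: 9·5 + 7·0 + 3·2 + 8·4 + 8·0 = 83
Elena has the highest Borda score (119).

Elena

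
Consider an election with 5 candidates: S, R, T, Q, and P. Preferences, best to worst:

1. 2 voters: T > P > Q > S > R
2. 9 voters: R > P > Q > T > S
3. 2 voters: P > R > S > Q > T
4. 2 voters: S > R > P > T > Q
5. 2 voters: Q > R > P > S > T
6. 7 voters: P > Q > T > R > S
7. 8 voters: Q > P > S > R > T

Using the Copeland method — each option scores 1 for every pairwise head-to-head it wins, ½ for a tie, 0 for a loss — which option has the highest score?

P

S: loses to R, T, Q, and P → score 0.
R: beats S and T; loses to Q and P → score 2.
T: beats S; loses to R, Q, and P → score 1.
Q: beats S, R, and T; loses to P → score 3.
P: beats S, R, T, and Q → score 4.
P has the best pairwise record.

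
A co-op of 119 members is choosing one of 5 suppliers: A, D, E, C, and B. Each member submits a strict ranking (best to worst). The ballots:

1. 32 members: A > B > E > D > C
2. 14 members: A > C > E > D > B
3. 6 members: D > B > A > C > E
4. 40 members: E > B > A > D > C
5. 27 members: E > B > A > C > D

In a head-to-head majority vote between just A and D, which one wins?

Voters preferring A to D: 113; preferring D to A: 6.
A wins the head-to-head.

A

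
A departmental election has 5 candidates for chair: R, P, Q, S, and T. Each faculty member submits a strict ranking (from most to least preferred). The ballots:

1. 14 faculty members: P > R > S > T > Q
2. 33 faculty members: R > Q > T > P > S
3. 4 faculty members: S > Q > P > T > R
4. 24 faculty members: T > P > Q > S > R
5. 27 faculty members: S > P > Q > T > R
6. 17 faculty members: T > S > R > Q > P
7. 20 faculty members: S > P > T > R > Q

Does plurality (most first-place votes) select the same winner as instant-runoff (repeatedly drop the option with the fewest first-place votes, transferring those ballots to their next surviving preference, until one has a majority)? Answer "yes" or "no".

Plurality — first-place votes: R 33, P 14, Q 0, S 51, T 41. Winner: S.
Instant-runoff — R1 R 33, P 14, Q 0, S 51, T 41 (Q out); R2 R 33, P 14, S 51, T 41 (P out); R3 R 47, S 51, T 41 (T out); R4 R 47, S 92 (S winner). Winner: S.
The two methods agree.

yes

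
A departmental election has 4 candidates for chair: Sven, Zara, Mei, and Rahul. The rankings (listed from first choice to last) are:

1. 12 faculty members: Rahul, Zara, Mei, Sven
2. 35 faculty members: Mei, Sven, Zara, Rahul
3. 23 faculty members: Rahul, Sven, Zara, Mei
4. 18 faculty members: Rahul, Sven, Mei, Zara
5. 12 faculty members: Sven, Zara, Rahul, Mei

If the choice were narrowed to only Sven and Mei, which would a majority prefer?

Voters preferring Sven to Mei: 53; preferring Mei to Sven: 47.
Sven wins the head-to-head.

Sven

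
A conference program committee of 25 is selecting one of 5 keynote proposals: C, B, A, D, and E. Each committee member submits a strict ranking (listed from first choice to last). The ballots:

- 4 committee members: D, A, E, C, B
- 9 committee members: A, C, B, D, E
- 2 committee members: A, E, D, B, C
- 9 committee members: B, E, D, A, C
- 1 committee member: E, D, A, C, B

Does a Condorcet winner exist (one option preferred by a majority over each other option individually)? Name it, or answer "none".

none

Checking pairwise contests:
A beats C 25–0.
C beats B 14–11.
D beats A 14–11.
B beats D 18–7.
B beats E 18–7.
Every option loses at least one head-to-head, so there is no Condorcet winner.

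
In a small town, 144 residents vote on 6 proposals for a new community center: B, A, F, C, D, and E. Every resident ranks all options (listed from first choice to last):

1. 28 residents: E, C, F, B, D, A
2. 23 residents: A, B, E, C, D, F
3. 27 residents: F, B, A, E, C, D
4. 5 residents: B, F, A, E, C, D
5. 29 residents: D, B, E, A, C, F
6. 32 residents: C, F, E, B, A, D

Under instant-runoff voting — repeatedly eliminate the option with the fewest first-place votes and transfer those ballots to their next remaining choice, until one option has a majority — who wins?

E

Round 1: B 5, A 23, F 27, C 32, D 29, E 28. Eliminate B.
Round 2: A 23, F 32, C 32, D 29, E 28. Eliminate A.
Round 3: F 32, C 32, D 29, E 51. Eliminate D.
Round 4: F 32, C 32, E 80. E has a majority.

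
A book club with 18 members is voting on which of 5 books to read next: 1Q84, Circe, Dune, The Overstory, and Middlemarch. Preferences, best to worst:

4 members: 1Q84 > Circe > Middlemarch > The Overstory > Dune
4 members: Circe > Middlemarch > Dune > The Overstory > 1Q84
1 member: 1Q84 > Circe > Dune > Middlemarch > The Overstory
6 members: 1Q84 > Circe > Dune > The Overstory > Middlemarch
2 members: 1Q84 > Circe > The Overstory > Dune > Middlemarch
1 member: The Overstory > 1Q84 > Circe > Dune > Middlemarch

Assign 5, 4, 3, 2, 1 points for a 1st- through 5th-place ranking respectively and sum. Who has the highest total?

1Q84: 4·5 + 4·1 + 1·5 + 6·5 + 2·5 + 1·4 = 73
Circe: 4·4 + 4·5 + 1·4 + 6·4 + 2·4 + 1·3 = 75
Dune: 4·1 + 4·3 + 1·3 + 6·3 + 2·2 + 1·2 = 43
The Overstory: 4·2 + 4·2 + 1·1 + 6·2 + 2·3 + 1·5 = 40
Middlemarch: 4·3 + 4·4 + 1·2 + 6·1 + 2·1 + 1·1 = 39
Circe has the highest Borda score (75).

Circe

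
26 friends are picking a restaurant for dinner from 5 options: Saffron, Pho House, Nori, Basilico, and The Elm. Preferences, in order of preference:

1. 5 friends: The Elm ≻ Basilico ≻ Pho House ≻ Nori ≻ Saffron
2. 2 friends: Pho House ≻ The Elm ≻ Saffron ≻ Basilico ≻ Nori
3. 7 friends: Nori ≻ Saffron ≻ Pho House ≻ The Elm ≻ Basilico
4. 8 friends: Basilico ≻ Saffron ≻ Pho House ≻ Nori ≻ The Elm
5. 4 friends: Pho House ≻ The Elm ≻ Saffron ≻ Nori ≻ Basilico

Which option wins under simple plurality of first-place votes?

First-place votes: Saffron 0, Pho House 6, Nori 7, Basilico 8, The Elm 5.
Basilico has the most first-place votes.

Basilico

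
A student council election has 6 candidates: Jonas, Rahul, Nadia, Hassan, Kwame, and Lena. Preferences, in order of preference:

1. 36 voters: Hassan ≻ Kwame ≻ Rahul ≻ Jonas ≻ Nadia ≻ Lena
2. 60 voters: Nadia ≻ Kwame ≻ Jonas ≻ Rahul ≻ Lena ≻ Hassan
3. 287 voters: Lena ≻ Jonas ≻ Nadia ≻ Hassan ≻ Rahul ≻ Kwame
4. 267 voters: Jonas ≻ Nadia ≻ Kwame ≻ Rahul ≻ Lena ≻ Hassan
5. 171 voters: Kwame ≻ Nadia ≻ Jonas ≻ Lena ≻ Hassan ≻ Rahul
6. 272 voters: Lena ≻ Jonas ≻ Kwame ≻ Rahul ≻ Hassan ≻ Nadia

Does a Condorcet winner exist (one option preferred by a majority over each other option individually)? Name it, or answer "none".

Lena

Lena vs Jonas: 559–534 for Lena.
Lena vs Rahul: 730–363 for Lena.
Lena vs Nadia: 559–534 for Lena.
Lena vs Hassan: 1057–36 for Lena.
Lena vs Kwame: 559–534 for Lena.
Lena beats every other option head-to-head.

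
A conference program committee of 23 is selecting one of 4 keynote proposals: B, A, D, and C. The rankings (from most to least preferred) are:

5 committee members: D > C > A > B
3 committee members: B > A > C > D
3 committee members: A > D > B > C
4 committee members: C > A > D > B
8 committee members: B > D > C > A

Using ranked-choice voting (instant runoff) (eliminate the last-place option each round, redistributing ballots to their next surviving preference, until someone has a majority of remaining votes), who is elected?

Round 1: B 11, A 3, D 5, C 4. Eliminate A.
Round 2: B 11, D 8, C 4. Eliminate C.
Round 3: B 11, D 12. D has a majority.

D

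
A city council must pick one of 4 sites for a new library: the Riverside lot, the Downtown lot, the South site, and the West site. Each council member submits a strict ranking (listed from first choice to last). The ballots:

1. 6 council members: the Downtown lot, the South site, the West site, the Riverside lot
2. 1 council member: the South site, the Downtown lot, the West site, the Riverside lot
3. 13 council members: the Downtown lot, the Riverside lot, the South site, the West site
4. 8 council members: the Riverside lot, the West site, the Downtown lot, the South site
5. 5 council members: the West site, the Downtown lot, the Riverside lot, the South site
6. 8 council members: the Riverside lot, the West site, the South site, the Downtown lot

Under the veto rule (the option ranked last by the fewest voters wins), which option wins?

the Riverside lot

Last-place votes: the Riverside lot 7, the Downtown lot 8, the South site 13, the West site 13.
the Riverside lot is ranked last by the fewest voters, so the Riverside lot wins.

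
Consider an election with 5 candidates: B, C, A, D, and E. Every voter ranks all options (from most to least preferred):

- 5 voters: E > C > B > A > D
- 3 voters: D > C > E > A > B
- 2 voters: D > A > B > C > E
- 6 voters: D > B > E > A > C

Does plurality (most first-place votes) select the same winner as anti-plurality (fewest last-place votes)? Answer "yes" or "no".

Plurality — first-place votes: B 0, C 0, A 0, D 11, E 5. Winner: D.
Anti-plurality — last-place votes: B 3, C 6, A 0, D 5, E 2. Winner: A.
The two methods disagree.

no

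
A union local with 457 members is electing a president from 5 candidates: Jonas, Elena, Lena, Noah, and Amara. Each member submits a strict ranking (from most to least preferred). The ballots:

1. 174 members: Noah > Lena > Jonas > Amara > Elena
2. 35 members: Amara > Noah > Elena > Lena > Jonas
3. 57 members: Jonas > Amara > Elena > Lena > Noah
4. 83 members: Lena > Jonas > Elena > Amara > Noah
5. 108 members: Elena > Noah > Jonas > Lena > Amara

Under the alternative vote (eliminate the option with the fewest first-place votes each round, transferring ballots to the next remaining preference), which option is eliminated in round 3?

Lena

Round 1: Jonas 57, Elena 108, Lena 83, Noah 174, Amara 35. Eliminate Amara.
Round 2: Jonas 57, Elena 108, Lena 83, Noah 209. Eliminate Jonas.
Round 3: Elena 165, Lena 83, Noah 209. Eliminate Lena.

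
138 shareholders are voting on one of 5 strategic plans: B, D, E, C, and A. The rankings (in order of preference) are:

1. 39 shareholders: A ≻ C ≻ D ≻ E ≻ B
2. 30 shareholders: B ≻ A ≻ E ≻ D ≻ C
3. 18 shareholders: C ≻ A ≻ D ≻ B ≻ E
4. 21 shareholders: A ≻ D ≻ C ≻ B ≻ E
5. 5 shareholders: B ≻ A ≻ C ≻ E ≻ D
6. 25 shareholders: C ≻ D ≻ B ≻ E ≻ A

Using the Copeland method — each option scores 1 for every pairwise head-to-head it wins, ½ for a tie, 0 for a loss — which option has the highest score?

A

B: beats E; loses to D, C, and A → score 1.
D: beats B and E; loses to C and A → score 2.
E: loses to B, D, C, and A → score 0.
C: beats B, D, and E; loses to A → score 3.
A: beats B, D, E, and C → score 4.
A has the best pairwise record.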